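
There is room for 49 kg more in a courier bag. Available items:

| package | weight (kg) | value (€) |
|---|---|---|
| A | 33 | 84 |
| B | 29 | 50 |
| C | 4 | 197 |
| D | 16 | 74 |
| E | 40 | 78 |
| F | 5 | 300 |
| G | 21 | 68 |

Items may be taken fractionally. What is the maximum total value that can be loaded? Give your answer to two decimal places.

646.64

Greedy by value/weight ratio, highest first.
Ratios (sorted): F 60.00, C 49.25, D 4.62, G 3.24, A 2.55, E 1.95, B 1.72
take F (5 @ 300); take C (4 @ 197); take D (16 @ 74); take G (21 @ 68); take 3/33 of A → 7.64. Capacity used 49/49.
Total value = 646.64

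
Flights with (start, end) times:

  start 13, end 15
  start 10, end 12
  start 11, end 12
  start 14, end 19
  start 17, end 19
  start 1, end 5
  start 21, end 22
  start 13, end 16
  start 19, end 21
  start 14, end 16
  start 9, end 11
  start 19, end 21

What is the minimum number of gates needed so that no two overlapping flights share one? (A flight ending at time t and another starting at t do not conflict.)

4

Count concurrent intervals with a sweep; the peak is the room count.
Events (time:±→running): 1:+→1 5:-→0 9:+→1 10:+→2 11:-→1 11:+→2 12:-→1 12:-→0 13:+→1 13:+→2 14:+→3 14:+→4 … peak 4.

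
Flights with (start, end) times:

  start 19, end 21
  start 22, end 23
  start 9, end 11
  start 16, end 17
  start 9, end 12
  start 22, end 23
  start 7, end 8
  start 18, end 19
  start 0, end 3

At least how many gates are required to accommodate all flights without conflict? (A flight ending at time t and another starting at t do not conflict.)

starts: [0, 7, 9, 9, 16, 18, 19, 22, 22]
ends:   [3, 8, 11, 12, 17, 19, 21, 23, 23]
s0→1 e3→0 s7→1 e8→0 s9→1 s9→2  — peak 2.

2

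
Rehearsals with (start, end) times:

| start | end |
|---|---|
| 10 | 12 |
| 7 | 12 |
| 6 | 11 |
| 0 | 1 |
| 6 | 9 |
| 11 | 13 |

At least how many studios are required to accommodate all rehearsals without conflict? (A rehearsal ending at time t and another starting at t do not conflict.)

3

The answer is the maximum number of intervals overlapping at any instant.
Events (time:±→running): 0:+→1 1:-→0 6:+→1 6:+→2 7:+→3 … peak 3.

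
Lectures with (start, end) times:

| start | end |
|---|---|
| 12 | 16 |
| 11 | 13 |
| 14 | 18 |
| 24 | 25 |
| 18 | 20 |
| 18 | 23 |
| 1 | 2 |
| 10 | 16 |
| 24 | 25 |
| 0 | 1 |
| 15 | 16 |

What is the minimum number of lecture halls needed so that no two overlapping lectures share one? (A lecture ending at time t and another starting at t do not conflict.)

starts: [0, 1, 10, 11, 12, 14, 15, 18, 18, 24, 24]
ends:   [1, 2, 13, 16, 16, 16, 18, 20, 23, 25, 25]
s0→1 e1→0 s1→1 e2→0 s10→1 s11→2 s12→3 e13→2 s14→3 s15→4  — peak 4.

4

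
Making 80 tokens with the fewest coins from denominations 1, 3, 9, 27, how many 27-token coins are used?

80 − 2×27→26 − 2×9→8 − 2×3→2 − 2×1→0
Count of 27: 2

2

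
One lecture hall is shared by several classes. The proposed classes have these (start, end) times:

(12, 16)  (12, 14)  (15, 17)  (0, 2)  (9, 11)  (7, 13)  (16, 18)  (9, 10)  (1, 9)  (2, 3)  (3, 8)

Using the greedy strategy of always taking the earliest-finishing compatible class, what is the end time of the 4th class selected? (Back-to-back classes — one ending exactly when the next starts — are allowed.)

10

Order by finish time; keep every interval that doesn't clash with the previous kept one.
By end time: (0,2), (2,3), (3,8), (1,9), (9,10), (9,11), (7,13), (12,14), (12,16), (15,17), (16,18).
Pick (0,2); next start ≥ 2 → (2,3); next start ≥ 3 → (3,8); next start ≥ 8 → (9,10); next start ≥ 10 → (12,14); next start ≥ 14 → (15,17).
Selected: (0,2) (2,3) (3,8) (9,10) (12,14) (15,17)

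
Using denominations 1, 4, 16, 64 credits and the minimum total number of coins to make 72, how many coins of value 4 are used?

Use the largest denomination that fits, subtract, and repeat.
72 − 1×64→8 − 2×4→0
Count of 4: 2

2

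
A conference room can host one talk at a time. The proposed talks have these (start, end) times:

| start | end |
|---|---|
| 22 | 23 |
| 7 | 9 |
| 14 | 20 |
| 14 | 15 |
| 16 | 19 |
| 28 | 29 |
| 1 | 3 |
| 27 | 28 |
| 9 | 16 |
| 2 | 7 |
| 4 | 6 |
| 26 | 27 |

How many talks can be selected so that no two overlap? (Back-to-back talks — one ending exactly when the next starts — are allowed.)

9

Sort by end time and greedily take each interval whose start is ≥ the last chosen end.
By end time: (1,3), (4,6), (2,7), (7,9), (14,15), (9,16), (16,19), (14,20), (22,23), (26,27), (27,28), (28,29).
Pick (1,3); next start ≥ 3 → (4,6); next start ≥ 6 → (7,9); next start ≥ 9 → (14,15); next start ≥ 15 → (16,19); next start ≥ 19 → (22,23); next start ≥ 23 → (26,27); next start ≥ 27 → (27,28); next start ≥ 28 → (28,29).
Selected 9 talks.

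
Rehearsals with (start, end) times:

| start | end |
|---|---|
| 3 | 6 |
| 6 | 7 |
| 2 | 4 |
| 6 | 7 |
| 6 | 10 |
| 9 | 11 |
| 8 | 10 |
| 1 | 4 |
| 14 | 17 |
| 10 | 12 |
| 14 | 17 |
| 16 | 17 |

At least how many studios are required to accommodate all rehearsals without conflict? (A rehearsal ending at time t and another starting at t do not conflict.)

3

Count concurrent intervals with a sweep; the peak is the room count.
Events (time:±→running): 1:+→1 2:+→2 3:+→3 … peak 3.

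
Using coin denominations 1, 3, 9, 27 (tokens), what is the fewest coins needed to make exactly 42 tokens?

4

42 = 1×27 + 1×9 + 2×3
Total coins = 1 + 1 + 2 = 4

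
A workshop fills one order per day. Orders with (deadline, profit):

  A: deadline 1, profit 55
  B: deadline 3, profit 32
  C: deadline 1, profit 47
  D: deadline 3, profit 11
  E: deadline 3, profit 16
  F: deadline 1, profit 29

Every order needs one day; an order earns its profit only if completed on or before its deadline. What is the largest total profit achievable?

Sort by profit descending; place each in the latest free slot ≤ its deadline.
Profit order: A=55 C=47 B=32 F=29 E=16 D=11
Assign: A→slot 1, C skipped, B→slot 3, F skipped, E→slot 2, D skipped.
Slots: [1:A] [2:E] [3:B]
Profit = 55 + 16 + 32 = 103

103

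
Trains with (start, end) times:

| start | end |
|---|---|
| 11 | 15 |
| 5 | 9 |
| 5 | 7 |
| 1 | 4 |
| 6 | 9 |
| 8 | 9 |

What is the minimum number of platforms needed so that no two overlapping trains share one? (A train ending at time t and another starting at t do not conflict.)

The answer is the maximum number of intervals overlapping at any instant.
starts: [1, 5, 5, 6, 8, 11]
ends:   [4, 7, 9, 9, 9, 15]
s1→1 e4→0 s5→1 s5→2 s6→3  — peak 3.

3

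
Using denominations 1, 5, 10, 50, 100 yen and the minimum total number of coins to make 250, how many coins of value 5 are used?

250 − 2×100→50 − 1×50→0
Count of 5: 0

0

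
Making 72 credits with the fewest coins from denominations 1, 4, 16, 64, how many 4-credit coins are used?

72 = 1×64 + 2×4
Count of 4: 2

2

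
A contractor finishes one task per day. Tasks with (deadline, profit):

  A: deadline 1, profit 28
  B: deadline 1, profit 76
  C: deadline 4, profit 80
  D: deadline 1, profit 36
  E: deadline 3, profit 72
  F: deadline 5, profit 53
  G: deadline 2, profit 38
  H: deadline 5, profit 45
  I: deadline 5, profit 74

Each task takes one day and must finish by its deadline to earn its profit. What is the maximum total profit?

Take jobs in profit order; each goes to the latest open slot no later than its deadline.
Profit order: C=80 B=76 I=74 E=72 F=53 H=45 G=38 D=36 A=28
Assign: C→slot 4, B→slot 1, I→slot 5, E→slot 3, F→slot 2, H skipped, G skipped, D skipped, A skipped.
Slots: [1:B] [2:F] [3:E] [4:C] [5:I]
Profit = 76 + 53 + 72 + 80 + 74 = 355

355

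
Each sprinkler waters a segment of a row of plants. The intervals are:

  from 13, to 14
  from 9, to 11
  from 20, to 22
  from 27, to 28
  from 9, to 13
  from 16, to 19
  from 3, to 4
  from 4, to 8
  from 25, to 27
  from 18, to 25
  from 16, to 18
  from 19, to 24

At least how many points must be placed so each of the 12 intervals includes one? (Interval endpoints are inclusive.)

By right end: [3,4]  [4,8]  [9,11]  [9,13]  [13,14]  [16,18]  [16,19]  [20,22]  [19,24]  [18,25]  [25,27]  [27,28]
[3,4] uncovered → point at 4; [9,11] uncovered → point at 11; [13,14] uncovered → point at 14; [16,18] uncovered → point at 18; [20,22] uncovered → point at 22; [25,27] uncovered → point at 27.
Points: 4, 11, 14, 18, 22, 27 (6 total).

6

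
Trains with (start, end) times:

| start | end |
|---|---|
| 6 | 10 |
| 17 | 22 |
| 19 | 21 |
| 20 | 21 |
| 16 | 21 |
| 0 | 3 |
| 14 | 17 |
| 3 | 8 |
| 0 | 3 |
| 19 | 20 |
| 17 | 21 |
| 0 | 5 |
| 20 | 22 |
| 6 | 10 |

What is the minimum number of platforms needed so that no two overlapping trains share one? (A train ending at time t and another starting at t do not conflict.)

The answer is the maximum number of intervals overlapping at any instant.
Events (time:±→running): 0:+→1 0:+→2 0:+→3 3:-→2 3:-→1 3:+→2 5:-→1 6:+→2 6:+→3 8:-→2 10:-→1 10:-→0 14:+→1 16:+→2 17:-→1 17:+→2 17:+→3 19:+→4 19:+→5 20:-→4 20:+→5 20:+→6 … peak 6.

6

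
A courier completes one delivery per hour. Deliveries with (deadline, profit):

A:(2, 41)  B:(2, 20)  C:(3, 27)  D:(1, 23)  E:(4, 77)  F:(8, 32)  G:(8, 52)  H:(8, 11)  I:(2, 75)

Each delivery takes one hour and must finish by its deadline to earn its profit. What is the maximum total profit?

Take jobs in profit order; each goes to the latest open slot no later than its deadline.
By profit: E(d4,77), I(d2,75), G(d8,52), A(d2,41), F(d8,32), C(d3,27), D(d1,23), B(d2,20), H(d8,11)
E→slot 4; I→slot 2; G→slot 8; A→slot 1; F→slot 7; C→slot 3; D skipped; B skipped; H→slot 6.
Profit = 41 + 75 + 27 + 77 + 11 + 32 + 52 = 315

315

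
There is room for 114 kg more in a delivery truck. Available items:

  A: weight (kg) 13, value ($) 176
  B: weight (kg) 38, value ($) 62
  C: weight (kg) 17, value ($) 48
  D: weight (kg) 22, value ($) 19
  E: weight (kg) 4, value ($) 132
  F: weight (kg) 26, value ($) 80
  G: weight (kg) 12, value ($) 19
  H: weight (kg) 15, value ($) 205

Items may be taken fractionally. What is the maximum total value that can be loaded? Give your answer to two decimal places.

Ratios (sorted): E 33.00, H 13.67, A 13.54, F 3.08, C 2.82, B 1.63, G 1.58, D 0.86
take E (4 @ 132); take H (15 @ 205); take A (13 @ 176); take F (26 @ 80); take C (17 @ 48); take B (38 @ 62); take 1/12 of G → 1.58. Capacity used 114/114.
Total value = 704.58

704.58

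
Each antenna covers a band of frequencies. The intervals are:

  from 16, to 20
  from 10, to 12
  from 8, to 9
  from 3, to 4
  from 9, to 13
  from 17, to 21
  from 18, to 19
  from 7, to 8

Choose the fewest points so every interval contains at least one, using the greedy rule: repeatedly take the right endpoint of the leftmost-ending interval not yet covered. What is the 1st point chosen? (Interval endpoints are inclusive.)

Process intervals by earliest right end; each time one isn't hit yet, stab at its right endpoint.
By right end: [3,4]  [7,8]  [8,9]  [10,12]  [9,13]  [18,19]  [16,20]  [17,21]
[3,4] uncovered → point at 4; [7,8] uncovered → point at 8; [10,12] uncovered → point at 12; [18,19] uncovered → point at 19.
Points: 4, 8, 12, 19 (4 total).

4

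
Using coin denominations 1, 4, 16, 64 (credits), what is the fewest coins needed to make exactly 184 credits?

Use the largest denomination that fits, subtract, and repeat.
184 − 2×64→56 − 3×16→8 − 2×4→0
Total coins = 2 + 3 + 2 = 7

7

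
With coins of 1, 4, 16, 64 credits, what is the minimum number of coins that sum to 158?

8

Greedy: take as many of the largest coin as possible, then repeat with the remainder.
158 − 2×64→30 − 1×16→14 − 3×4→2 − 2×1→0
Total coins = 2 + 1 + 3 + 2 = 8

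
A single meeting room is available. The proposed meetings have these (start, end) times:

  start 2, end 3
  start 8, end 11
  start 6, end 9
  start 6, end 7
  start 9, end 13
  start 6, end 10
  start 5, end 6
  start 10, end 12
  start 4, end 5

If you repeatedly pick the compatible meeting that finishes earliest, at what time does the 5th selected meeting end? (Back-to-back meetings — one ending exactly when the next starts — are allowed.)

11

Greedy by earliest finish: after sorting by end time, pick each interval compatible with the last pick.
Sorted by end: (2,3)  (4,5)  (5,6)  (6,7)  (6,9)  (6,10)  (8,11)  (10,12)  (9,13)
take (2,3); take (4,5); take (5,6); take (6,7); skip (6,9); take (8,11); skip (9,13).
Selected: (2,3) (4,5) (5,6) (6,7) (8,11)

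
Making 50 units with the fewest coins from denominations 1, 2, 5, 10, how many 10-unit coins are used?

Greedy: take as many of the largest coin as possible, then repeat with the remainder.
50 = 5×10
Count of 10: 5

5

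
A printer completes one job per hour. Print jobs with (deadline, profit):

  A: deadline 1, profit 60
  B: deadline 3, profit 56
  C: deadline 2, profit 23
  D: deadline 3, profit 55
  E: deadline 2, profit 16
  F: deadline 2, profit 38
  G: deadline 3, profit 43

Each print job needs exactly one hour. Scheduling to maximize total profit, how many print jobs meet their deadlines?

3

Sort by profit descending; place each in the latest free slot ≤ its deadline.
Profit order: A=60 B=56 D=55 G=43 F=38 C=23 E=16
Assign: A→slot 1, B→slot 3, D→slot 2, G skipped, F skipped, C skipped, E skipped.
Slots: [1:A] [2:D] [3:B]
3 of 7 scheduled.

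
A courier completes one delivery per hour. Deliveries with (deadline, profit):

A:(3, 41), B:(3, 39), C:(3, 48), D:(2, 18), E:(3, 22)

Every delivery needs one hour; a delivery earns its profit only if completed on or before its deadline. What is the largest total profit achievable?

128

By profit: C(d3,48), A(d3,41), B(d3,39), E(d3,22), D(d2,18)
C→slot 3; A→slot 2; B→slot 1; E skipped; D skipped.
Profit = 39 + 41 + 48 = 128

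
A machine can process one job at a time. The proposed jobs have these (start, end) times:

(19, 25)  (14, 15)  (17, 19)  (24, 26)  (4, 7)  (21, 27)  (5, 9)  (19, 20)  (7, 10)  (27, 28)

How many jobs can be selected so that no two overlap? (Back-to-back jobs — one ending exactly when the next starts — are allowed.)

7

Sort by end time and greedily take each interval whose start is ≥ the last chosen end.
By end time: (4,7), (5,9), (7,10), (14,15), (17,19), (19,20), (19,25), (24,26), (21,27), (27,28).
Pick (4,7); next start ≥ 7 → (7,10); next start ≥ 10 → (14,15); next start ≥ 15 → (17,19); next start ≥ 19 → (19,20); next start ≥ 20 → (24,26); next start ≥ 26 → (27,28).
Selected 7 jobs.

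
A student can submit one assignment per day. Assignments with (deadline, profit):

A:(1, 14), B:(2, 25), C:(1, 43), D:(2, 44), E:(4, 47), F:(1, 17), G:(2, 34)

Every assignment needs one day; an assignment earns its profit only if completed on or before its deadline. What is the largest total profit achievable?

Sort by profit descending; place each in the latest free slot ≤ its deadline.
Profit order: E=47 D=44 C=43 G=34 B=25 F=17 A=14
Assign: E→slot 4, D→slot 2, C→slot 1, G skipped, B skipped, F skipped, A skipped.
Slots: [1:C] [2:D] [4:E]
Profit = 43 + 44 + 47 = 134

134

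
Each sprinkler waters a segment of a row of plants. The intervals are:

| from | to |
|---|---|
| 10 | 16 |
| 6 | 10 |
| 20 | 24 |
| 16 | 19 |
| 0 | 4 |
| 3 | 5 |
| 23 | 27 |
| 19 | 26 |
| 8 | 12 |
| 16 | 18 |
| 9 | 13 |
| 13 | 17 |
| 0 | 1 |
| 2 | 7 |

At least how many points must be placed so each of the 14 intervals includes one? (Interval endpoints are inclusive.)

Sort by right endpoint; whenever an interval is uncovered, place a point at its right end.
Sorted: [0,1] [0,4] [3,5] [2,7] [6,10] [8,12] [9,13] [10,16] [13,17] [16,18] [16,19] [20,24] [19,26] [23,27]
{[0,1],[0,4]} hit by 1; {[3,5],[2,7]} hit by 5; {[6,10],[8,12],[9,13],[10,16]} hit by 10; {[13,17],[16,18],[16,19]} hit by 17; {[20,24],[19,26],[23,27]} hit by 24.
Points: 1, 5, 10, 17, 24 (5 total).

5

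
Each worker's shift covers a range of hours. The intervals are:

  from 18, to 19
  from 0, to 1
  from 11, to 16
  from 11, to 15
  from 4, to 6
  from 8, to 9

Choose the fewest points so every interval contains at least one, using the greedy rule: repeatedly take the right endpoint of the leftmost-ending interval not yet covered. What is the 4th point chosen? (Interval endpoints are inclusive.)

15

Process intervals by earliest right end; each time one isn't hit yet, stab at its right endpoint.
Sorted: [0,1] [4,6] [8,9] [11,15] [11,16] [18,19]
{[0,1]} hit by 1; {[4,6]} hit by 6; {[8,9]} hit by 9; {[11,15],[11,16]} hit by 15; {[18,19]} hit by 19.
Points: 1, 6, 9, 15, 19 (5 total).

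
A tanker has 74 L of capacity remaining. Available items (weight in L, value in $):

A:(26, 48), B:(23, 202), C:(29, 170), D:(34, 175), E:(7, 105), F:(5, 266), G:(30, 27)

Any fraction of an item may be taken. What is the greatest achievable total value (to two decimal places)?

Greedy by value/weight ratio, highest first.
Order: F (266/5=53.20) > E (105/7=15.00) > B (202/23=8.78) > C (170/29=5.86) > D (175/34=5.15) > A (48/26=1.85) > G (27/30=0.90)
Fill: take F (5 @ 266) → take E (7 @ 105) → take B (23 @ 202) → take C (29 @ 170) → take 10/34 of D → 51.47; 74/74 used.
Total value = 794.47

794.47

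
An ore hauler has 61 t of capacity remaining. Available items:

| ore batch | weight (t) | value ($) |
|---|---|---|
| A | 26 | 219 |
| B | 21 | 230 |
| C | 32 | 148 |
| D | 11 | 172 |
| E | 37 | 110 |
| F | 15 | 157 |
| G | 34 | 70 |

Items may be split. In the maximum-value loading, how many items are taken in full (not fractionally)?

Ratios (sorted): D 15.64, B 10.95, F 10.47, A 8.42, C 4.62, E 2.97, G 2.06
take D (11 @ 172); take B (21 @ 230); take F (15 @ 157); take 14/26 of A → 117.92. Capacity used 61/61.
3 item(s) taken whole; one partial (take 14/26 of A).

3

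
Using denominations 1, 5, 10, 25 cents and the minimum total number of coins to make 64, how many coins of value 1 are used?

64 − 2×25→14 − 1×10→4 − 4×1→0
Count of 1: 4

4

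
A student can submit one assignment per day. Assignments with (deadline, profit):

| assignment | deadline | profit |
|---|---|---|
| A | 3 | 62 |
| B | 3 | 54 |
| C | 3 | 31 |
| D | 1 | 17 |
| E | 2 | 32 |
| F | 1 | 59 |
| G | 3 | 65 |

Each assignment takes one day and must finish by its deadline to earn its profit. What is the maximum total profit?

186

By profit: G(d3,65), A(d3,62), F(d1,59), B(d3,54), E(d2,32), C(d3,31), D(d1,17)
G→slot 3; A→slot 2; F→slot 1; B skipped; E skipped; C skipped; D skipped.
Profit = 59 + 62 + 65 = 186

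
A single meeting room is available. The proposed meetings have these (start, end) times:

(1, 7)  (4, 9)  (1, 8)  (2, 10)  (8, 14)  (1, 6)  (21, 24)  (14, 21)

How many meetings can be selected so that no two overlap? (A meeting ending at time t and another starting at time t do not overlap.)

Sort by end time and greedily take each interval whose start is ≥ the last chosen end.
Sorted by end: (1,6)  (1,7)  (1,8)  (4,9)  (2,10)  (8,14)  (14,21)  (21,24)
take (1,6); skip (2,10); take (8,14); take (14,21); take (21,24).
Selected 4 meetings.

4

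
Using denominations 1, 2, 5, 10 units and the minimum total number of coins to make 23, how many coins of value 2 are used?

1

Greedy: take as many of the largest coin as possible, then repeat with the remainder.
23 − 2×10→3 − 1×2→1 − 1×1→0
Count of 2: 1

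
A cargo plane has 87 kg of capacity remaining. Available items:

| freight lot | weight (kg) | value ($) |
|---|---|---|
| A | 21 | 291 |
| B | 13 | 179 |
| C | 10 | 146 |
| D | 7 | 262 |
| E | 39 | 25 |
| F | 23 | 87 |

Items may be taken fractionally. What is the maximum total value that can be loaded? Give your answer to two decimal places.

973.33

Sort by value per unit weight and fill in that order.
Ratios (sorted): D 37.43, C 14.60, A 13.86, B 13.77, F 3.78, E 0.64
take D (7 @ 262); take C (10 @ 146); take A (21 @ 291); take B (13 @ 179); take F (23 @ 87); take 13/39 of E → 8.33. Capacity used 87/87.
Total value = 973.33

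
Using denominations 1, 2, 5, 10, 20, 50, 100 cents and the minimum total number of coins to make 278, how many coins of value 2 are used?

278 − 2×100→78 − 1×50→28 − 1×20→8 − 1×5→3 − 1×2→1 − 1×1→0
Count of 2: 1

1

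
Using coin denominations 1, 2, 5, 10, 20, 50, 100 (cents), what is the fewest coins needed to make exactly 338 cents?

Greedy: take as many of the largest coin as possible, then repeat with the remainder.
338 = 3×100 + 1×20 + 1×10 + 1×5 + 1×2 + 1×1
Total coins = 3 + 1 + 1 + 1 + 1 + 1 = 8

8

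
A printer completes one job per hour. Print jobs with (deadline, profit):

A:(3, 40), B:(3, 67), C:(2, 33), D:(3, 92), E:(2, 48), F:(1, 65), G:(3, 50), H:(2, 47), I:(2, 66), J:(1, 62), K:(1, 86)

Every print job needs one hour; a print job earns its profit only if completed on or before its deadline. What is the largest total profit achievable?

Take jobs in profit order; each goes to the latest open slot no later than its deadline.
By profit: D(d3,92), K(d1,86), B(d3,67), I(d2,66), F(d1,65), J(d1,62), G(d3,50), E(d2,48), H(d2,47), A(d3,40), C(d2,33)
D→slot 3; K→slot 1; B→slot 2; I skipped; F skipped; J skipped; G skipped; E skipped; H skipped; A skipped; C skipped.
Profit = 86 + 67 + 92 = 245

245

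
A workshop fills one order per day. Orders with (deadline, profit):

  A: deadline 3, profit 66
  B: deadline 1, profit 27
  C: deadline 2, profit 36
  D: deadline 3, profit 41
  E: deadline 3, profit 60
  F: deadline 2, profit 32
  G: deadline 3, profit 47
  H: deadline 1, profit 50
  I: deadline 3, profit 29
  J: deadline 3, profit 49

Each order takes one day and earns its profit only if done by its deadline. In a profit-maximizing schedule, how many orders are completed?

Take jobs in profit order; each goes to the latest open slot no later than its deadline.
By profit: A(d3,66), E(d3,60), H(d1,50), J(d3,49), G(d3,47), D(d3,41), C(d2,36), F(d2,32), I(d3,29), B(d1,27)
A→slot 3; E→slot 2; H→slot 1; J skipped; G skipped; D skipped; C skipped; F skipped; I skipped; B skipped.
3 of 10 scheduled.

3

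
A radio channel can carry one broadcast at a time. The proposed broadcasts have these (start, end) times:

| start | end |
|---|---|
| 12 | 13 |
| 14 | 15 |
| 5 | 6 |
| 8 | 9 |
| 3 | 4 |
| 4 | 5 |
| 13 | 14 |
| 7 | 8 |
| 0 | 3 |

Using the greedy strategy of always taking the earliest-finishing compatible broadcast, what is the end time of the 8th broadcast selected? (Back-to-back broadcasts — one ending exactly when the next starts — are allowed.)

14

Order by finish time; keep every interval that doesn't clash with the previous kept one.
Sorted by end: (0,3)  (3,4)  (4,5)  (5,6)  (7,8)  (8,9)  (12,13)  (13,14)  (14,15)
take (0,3); take (3,4); take (4,5); take (5,6); take (7,8); take (8,9); take (12,13); take (13,14); take (14,15).
Selected: (0,3) (3,4) (4,5) (5,6) (7,8) (8,9) (12,13) (13,14) (14,15)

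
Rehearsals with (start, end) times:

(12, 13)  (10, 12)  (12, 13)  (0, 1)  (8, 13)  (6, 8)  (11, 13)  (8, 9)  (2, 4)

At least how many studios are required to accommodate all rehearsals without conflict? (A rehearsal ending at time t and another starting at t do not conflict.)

4

The answer is the maximum number of intervals overlapping at any instant.
starts: [0, 2, 6, 8, 8, 10, 11, 12, 12]
ends:   [1, 4, 8, 9, 12, 13, 13, 13, 13]
s0→1 e1→0 s2→1 e4→0 s6→1 e8→0 s8→1 s8→2 e9→1 s10→2 s11→3 e12→2 s12→3 s12→4  — peak 4.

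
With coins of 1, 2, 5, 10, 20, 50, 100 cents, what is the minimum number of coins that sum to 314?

Greedy: take as many of the largest coin as possible, then repeat with the remainder.
314 = 3×100 + 1×10 + 2×2
Total coins = 3 + 1 + 2 = 6

6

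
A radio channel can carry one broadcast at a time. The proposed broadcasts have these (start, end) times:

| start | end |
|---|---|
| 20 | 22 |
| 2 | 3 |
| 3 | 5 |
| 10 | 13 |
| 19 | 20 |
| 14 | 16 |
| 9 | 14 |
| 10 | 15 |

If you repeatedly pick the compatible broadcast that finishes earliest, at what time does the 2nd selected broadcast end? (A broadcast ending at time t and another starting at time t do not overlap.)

Sorted by end: (2,3)  (3,5)  (10,13)  (9,14)  (10,15)  (14,16)  (19,20)  (20,22)
take (2,3); take (3,5); take (10,13); skip (9,14); take (14,16); take (19,20); take (20,22).
Selected: (2,3) (3,5) (10,13) (14,16) (19,20) (20,22)

5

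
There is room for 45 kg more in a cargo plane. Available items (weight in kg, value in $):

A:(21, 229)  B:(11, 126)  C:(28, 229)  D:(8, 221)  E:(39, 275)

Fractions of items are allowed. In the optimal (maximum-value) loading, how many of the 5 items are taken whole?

3

Sort by value per unit weight and fill in that order.
Ratios (sorted): D 27.62, B 11.45, A 10.90, C 8.18, E 7.05
take D (8 @ 221); take B (11 @ 126); take A (21 @ 229); take 5/28 of C → 40.89. Capacity used 45/45.
3 item(s) taken whole; one partial (take 5/28 of C).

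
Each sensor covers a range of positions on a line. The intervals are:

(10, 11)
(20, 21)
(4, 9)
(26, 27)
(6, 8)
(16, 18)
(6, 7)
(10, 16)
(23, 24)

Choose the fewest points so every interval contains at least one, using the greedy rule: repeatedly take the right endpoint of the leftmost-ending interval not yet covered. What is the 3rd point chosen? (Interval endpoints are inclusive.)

Sort by right endpoint; whenever an interval is uncovered, place a point at its right end.
By right end: [6,7]  [6,8]  [4,9]  [10,11]  [10,16]  [16,18]  [20,21]  [23,24]  [26,27]
[6,7] uncovered → point at 7; [10,11] uncovered → point at 11; [16,18] uncovered → point at 18; [20,21] uncovered → point at 21; [23,24] uncovered → point at 24; [26,27] uncovered → point at 27.
Points: 7, 11, 18, 21, 24, 27 (6 total).

18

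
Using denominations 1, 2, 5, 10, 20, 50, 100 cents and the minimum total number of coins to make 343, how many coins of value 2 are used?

1

343 = 3×100 + 2×20 + 1×2 + 1×1
Count of 2: 1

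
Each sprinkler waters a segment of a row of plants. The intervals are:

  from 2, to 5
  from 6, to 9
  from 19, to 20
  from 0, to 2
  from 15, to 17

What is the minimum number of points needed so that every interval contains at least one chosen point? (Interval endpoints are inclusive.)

4

Sorted: [0,2] [2,5] [6,9] [15,17] [19,20]
{[0,2],[2,5]} hit by 2; {[6,9]} hit by 9; {[15,17]} hit by 17; {[19,20]} hit by 20.
Points: 2, 9, 17, 20 (4 total).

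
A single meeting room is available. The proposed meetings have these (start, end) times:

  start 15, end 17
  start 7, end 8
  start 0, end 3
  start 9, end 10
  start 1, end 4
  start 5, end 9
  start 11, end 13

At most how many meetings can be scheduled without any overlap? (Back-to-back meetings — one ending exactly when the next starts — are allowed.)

5

Order by finish time; keep every interval that doesn't clash with the previous kept one.
Sorted by end: (0,3)  (1,4)  (7,8)  (5,9)  (9,10)  (11,13)  (15,17)
take (0,3); skip (1,4); take (7,8); skip (5,9); take (9,10); take (11,13); take (15,17).
Selected 5 meetings.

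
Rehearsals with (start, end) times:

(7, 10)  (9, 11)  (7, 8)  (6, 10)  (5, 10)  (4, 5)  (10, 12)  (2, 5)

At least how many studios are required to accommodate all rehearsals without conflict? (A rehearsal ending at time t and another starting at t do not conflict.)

4

starts: [2, 4, 5, 6, 7, 7, 9, 10]
ends:   [5, 5, 8, 10, 10, 10, 11, 12]
s2→1 s4→2 e5→1 e5→0 s5→1 s6→2 s7→3 s7→4  — peak 4.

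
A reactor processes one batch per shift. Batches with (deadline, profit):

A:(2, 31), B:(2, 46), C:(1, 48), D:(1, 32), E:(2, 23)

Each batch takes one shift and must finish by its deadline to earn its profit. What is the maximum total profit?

By profit: C(d1,48), B(d2,46), D(d1,32), A(d2,31), E(d2,23)
C→slot 1; B→slot 2; D skipped; A skipped; E skipped.
Profit = 48 + 46 = 94

94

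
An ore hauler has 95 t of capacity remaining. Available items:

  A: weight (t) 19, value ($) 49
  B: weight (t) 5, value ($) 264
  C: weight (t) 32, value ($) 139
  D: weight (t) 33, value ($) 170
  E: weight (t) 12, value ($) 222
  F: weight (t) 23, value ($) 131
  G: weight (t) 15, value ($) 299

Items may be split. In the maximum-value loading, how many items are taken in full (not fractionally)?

Order: B (264/5=52.80) > G (299/15=19.93) > E (222/12=18.50) > F (131/23=5.70) > D (170/33=5.15) > C (139/32=4.34) > A (49/19=2.58)
Fill: take B (5 @ 264) → take G (15 @ 299) → take E (12 @ 222) → take F (23 @ 131) → take D (33 @ 170) → take 7/32 of C → 30.41; 95/95 used.
5 item(s) taken whole; one partial (take 7/32 of C).

5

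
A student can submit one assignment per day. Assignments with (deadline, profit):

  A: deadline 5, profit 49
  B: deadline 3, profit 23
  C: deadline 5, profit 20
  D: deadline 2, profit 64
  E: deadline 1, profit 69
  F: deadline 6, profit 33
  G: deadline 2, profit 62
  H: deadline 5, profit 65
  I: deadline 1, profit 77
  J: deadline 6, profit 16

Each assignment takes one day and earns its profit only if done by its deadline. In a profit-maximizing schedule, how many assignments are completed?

Take jobs in profit order; each goes to the latest open slot no later than its deadline.
Profit order: I=77 E=69 H=65 D=64 G=62 A=49 F=33 B=23 C=20 J=16
Assign: I→slot 1, E skipped, H→slot 5, D→slot 2, G skipped, A→slot 4, F→slot 6, B→slot 3, C skipped, J skipped.
Slots: [1:I] [2:D] [3:B] [4:A] [5:H] [6:F]
6 of 10 scheduled.

6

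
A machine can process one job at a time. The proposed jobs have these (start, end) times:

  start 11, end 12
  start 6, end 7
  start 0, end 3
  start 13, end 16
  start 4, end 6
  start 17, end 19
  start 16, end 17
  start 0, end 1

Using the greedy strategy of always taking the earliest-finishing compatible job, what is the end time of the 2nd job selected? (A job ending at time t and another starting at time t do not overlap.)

6

By end time: (0,1), (0,3), (4,6), (6,7), (11,12), (13,16), (16,17), (17,19).
Pick (0,1); next start ≥ 1 → (4,6); next start ≥ 6 → (6,7); next start ≥ 7 → (11,12); next start ≥ 12 → (13,16); next start ≥ 16 → (16,17); next start ≥ 17 → (17,19).
Selected: (0,1) (4,6) (6,7) (11,12) (13,16) (16,17) (17,19)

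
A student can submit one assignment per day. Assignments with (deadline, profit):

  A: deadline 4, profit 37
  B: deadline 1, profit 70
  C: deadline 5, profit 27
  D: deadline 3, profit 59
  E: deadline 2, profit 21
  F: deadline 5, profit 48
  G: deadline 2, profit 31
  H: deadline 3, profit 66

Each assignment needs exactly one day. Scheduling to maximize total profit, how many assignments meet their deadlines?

5

Sort by profit descending; place each in the latest free slot ≤ its deadline.
By profit: B(d1,70), H(d3,66), D(d3,59), F(d5,48), A(d4,37), G(d2,31), C(d5,27), E(d2,21)
B→slot 1; H→slot 3; D→slot 2; F→slot 5; A→slot 4; G skipped; C skipped; E skipped.
5 of 8 scheduled.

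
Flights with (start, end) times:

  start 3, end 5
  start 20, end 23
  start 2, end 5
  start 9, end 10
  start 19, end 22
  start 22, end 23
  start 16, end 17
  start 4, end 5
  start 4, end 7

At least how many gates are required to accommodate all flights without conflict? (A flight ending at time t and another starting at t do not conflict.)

4

The answer is the maximum number of intervals overlapping at any instant.
starts: [2, 3, 4, 4, 9, 16, 19, 20, 22]
ends:   [5, 5, 5, 7, 10, 17, 22, 23, 23]
s2→1 s3→2 s4→3 s4→4  — peak 4.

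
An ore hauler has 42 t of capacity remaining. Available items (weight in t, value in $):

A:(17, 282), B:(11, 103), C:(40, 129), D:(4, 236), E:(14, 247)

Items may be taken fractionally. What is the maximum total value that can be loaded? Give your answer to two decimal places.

Ratios (sorted): D 59.00, E 17.64, A 16.59, B 9.36, C 3.23
take D (4 @ 236); take E (14 @ 247); take A (17 @ 282); take 7/11 of B → 65.55. Capacity used 42/42.
Total value = 830.55

830.55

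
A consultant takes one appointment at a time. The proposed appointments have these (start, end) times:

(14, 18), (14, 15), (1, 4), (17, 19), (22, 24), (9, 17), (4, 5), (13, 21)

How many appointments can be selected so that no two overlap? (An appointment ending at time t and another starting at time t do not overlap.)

Order by finish time; keep every interval that doesn't clash with the previous kept one.
By end time: (1,4), (4,5), (14,15), (9,17), (14,18), (17,19), (13,21), (22,24).
Pick (1,4); next start ≥ 4 → (4,5); next start ≥ 5 → (14,15); next start ≥ 15 → (17,19); next start ≥ 19 → (22,24).
Selected 5 appointments.

5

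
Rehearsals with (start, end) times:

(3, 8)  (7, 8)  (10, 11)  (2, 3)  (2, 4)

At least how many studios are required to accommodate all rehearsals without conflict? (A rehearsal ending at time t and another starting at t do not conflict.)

2

starts: [2, 2, 3, 7, 10]
ends:   [3, 4, 8, 8, 11]
s2→1 s2→2  — peak 2.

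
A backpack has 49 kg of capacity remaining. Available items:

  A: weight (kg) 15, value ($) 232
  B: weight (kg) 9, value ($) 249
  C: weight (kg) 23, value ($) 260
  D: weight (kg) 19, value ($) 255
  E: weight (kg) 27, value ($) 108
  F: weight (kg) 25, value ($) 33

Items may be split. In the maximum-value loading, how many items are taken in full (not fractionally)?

3

Greedy by value/weight ratio, highest first.
Ratios (sorted): B 27.67, A 15.47, D 13.42, C 11.30, E 4.00, F 1.32
take B (9 @ 249); take A (15 @ 232); take D (19 @ 255); take 6/23 of C → 67.83. Capacity used 49/49.
3 item(s) taken whole; one partial (take 6/23 of C).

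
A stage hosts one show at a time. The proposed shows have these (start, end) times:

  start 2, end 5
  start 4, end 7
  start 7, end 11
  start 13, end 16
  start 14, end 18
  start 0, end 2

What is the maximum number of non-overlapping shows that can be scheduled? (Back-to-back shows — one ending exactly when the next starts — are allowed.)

Order by finish time; keep every interval that doesn't clash with the previous kept one.
By end time: (0,2), (2,5), (4,7), (7,11), (13,16), (14,18).
Pick (0,2); next start ≥ 2 → (2,5); next start ≥ 5 → (7,11); next start ≥ 11 → (13,16).
Selected 4 shows.

4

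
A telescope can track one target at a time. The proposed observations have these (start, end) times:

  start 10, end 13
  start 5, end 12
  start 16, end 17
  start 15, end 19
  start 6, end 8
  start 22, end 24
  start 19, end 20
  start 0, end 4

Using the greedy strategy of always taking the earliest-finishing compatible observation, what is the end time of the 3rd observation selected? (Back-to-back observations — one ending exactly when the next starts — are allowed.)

Sort by end time and greedily take each interval whose start is ≥ the last chosen end.
By end time: (0,4), (6,8), (5,12), (10,13), (16,17), (15,19), (19,20), (22,24).
Pick (0,4); next start ≥ 4 → (6,8); next start ≥ 8 → (10,13); next start ≥ 13 → (16,17); next start ≥ 17 → (19,20); next start ≥ 20 → (22,24).
Selected: (0,4) (6,8) (10,13) (16,17) (19,20) (22,24)

13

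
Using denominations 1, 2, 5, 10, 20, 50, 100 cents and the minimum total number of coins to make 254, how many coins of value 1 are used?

0

Greedy: take as many of the largest coin as possible, then repeat with the remainder.
254 = 2×100 + 1×50 + 2×2
Count of 1: 0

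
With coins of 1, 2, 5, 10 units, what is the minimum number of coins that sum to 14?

Use the largest denomination that fits, subtract, and repeat.
14 = 1×10 + 2×2
Total coins = 1 + 2 = 3

3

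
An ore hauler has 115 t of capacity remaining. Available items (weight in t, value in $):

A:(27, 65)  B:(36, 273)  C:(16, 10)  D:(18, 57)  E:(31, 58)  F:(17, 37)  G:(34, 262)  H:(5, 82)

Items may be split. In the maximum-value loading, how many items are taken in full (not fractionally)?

4

Ratios (sorted): H 16.40, G 7.71, B 7.58, D 3.17, A 2.41, F 2.18, E 1.87, C 0.62
take H (5 @ 82); take G (34 @ 262); take B (36 @ 273); take D (18 @ 57); take 22/27 of A → 52.96. Capacity used 115/115.
4 item(s) taken whole; one partial (take 22/27 of A).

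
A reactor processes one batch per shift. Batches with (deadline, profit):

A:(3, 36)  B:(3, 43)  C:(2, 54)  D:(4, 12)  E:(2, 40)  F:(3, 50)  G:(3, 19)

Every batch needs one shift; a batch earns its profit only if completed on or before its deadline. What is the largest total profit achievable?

Take jobs in profit order; each goes to the latest open slot no later than its deadline.
By profit: C(d2,54), F(d3,50), B(d3,43), E(d2,40), A(d3,36), G(d3,19), D(d4,12)
C→slot 2; F→slot 3; B→slot 1; E skipped; A skipped; G skipped; D→slot 4.
Profit = 43 + 54 + 50 + 12 = 159

159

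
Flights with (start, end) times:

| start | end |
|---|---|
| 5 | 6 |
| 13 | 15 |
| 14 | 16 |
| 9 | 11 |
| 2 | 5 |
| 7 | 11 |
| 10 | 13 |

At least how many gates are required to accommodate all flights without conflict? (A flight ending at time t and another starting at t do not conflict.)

Count concurrent intervals with a sweep; the peak is the room count.
Events (time:±→running): 2:+→1 5:-→0 5:+→1 6:-→0 7:+→1 9:+→2 10:+→3 … peak 3.

3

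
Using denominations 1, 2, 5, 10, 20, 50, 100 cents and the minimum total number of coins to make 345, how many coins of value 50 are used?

0

Greedy: take as many of the largest coin as possible, then repeat with the remainder.
345 − 3×100→45 − 2×20→5 − 1×5→0
Count of 50: 0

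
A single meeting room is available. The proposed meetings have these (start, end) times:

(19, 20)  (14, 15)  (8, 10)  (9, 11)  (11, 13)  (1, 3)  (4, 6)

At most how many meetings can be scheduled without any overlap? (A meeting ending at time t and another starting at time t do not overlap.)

6

By end time: (1,3), (4,6), (8,10), (9,11), (11,13), (14,15), (19,20).
Pick (1,3); next start ≥ 3 → (4,6); next start ≥ 6 → (8,10); next start ≥ 10 → (11,13); next start ≥ 13 → (14,15); next start ≥ 15 → (19,20).
Selected 6 meetings.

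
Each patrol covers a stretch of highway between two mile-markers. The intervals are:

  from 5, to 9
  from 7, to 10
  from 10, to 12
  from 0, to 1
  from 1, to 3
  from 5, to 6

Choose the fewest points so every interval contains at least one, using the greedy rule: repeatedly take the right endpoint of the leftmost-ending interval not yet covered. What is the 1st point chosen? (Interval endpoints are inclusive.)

By right end: [0,1]  [1,3]  [5,6]  [5,9]  [7,10]  [10,12]
[0,1] uncovered → point at 1; [5,6] uncovered → point at 6; [7,10] uncovered → point at 10.
Points: 1, 6, 10 (3 total).

1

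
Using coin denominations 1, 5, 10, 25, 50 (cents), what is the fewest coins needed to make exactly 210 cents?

210 − 4×50→10 − 1×10→0
Total coins = 4 + 1 = 5

5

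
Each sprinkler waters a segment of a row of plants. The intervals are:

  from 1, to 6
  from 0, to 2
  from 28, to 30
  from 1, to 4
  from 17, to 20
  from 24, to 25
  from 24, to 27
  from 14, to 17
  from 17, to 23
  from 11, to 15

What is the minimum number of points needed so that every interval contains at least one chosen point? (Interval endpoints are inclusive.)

Process intervals by earliest right end; each time one isn't hit yet, stab at its right endpoint.
By right end: [0,2]  [1,4]  [1,6]  [11,15]  [14,17]  [17,20]  [17,23]  [24,25]  [24,27]  [28,30]
[0,2] uncovered → point at 2; [11,15] uncovered → point at 15; [17,20] uncovered → point at 20; [24,25] uncovered → point at 25; [28,30] uncovered → point at 30.
Points: 2, 15, 20, 25, 30 (5 total).

5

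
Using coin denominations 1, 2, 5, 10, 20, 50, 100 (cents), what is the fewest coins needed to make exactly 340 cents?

340 − 3×100→40 − 2×20→0
Total coins = 3 + 2 = 5

5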